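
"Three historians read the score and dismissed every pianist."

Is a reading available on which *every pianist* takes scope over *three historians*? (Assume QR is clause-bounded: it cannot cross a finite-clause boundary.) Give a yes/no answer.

No

*every pianist* is embedded in one conjunct of the coordinate structure (*dismissed every pianist*).
The Coordinate Structure Constraint blocks movement (including QR) out of a single conjunct.
There is no licit LF on which *every pianist* c-commands *three historians*.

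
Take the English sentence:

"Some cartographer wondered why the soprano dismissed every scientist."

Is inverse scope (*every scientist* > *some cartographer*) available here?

The target quantifier *every scientist* is part of the embedded question *why the soprano dismissed every scientist*.
Embedded wh-clauses are opaque for QR, so the quantifier stays inside the question.
The inverse ordering *every scientist* > *some cartographer* is therefore underivable.

No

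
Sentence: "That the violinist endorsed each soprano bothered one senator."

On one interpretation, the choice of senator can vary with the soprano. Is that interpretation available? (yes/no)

No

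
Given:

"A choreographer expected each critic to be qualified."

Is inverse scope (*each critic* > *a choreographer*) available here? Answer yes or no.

*each critic* is an ECM subject; ECM complements are not islands, and the embedded quantifier may take matrix scope.
Ordinary QR to a clause-peripheral position gives the wide-scope LF for the lower DP.

Yes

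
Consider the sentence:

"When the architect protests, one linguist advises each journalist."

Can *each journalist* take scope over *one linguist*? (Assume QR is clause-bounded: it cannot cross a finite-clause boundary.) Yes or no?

Although there is an adjunct clause, *each journalist* is in the main clause, not inside the adjunct.
QR within a single clause is free, so the lower quantifier may take scope over the higher one.
Both orderings are possible: *one linguist* > *each journalist* and *each journalist* > *one linguist*.

Yes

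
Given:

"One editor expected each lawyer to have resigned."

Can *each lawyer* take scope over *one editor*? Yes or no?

Yes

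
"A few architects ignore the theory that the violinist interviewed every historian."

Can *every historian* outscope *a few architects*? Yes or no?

*every historian* is embedded in the complex NP *the theory that the violinist interviewed every historian*.
A that-clause complement to a noun is an island; QR cannot cross the NP boundary.
*every historian* > *a few architects* would require crossing that boundary, which is illicit.

No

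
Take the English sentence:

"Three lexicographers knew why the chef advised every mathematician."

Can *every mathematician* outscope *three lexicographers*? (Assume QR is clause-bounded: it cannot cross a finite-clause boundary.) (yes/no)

*every mathematician* is embedded in the embedded question *why the chef advised every mathematician*.
An indirect question is a wh-island; the filled [Spec,CP] blocks QR across the CP edge.
So *every mathematician* cannot raise to a position above *three lexicographers*.

No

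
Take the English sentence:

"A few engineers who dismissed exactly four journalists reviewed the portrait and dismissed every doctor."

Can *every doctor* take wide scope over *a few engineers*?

*every doctor* sits inside one conjunct of the coordinate structure (*dismissed every doctor*).
QR out of a conjunct would have to apply non-ATB, which the CSC forbids.
Hence only narrow scope for *every doctor* (under *a few engineers*) survives.

No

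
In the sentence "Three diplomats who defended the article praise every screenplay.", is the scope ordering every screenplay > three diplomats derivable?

The RC *who defended the article* is an island, but *every screenplay* is not inside it — it is the matrix object, a clausemate of *three diplomats*.
Ordinary QR to a clause-peripheral position gives the wide-scope LF for the lower DP.

Yes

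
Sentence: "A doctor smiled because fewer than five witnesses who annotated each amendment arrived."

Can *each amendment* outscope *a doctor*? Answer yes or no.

The target quantifier *each amendment* is part of the relative clause *who annotated each amendment*, which is itself inside the adjunct *because fewer than five witnesses who annotated each amendment arrived*.
Nested islands: the RC island is itself inside an adjunct island, so wide scope is doubly excluded.
So the wide-scope reading for *each amendment* is blocked.
(Only the surface reading survives: one fixed doctor with respect to all the relevant amendments.)

No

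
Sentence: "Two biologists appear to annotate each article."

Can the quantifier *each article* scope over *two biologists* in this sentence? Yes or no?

Infinitival complements of raising predicates do not block QR; *each article* and *two biologists* are effectively clausemates.
Nothing blocks QR of the lower DP to a position above the higher one, so inverse scope is available.

Yes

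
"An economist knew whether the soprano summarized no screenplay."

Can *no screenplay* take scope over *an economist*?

No

The DP *no screenplay* is contained in the embedded question *whether the soprano summarized no screenplay*.
The wh-island constraint blocks QR out of an embedded interrogative.
The inverse ordering *no screenplay* > *an economist* is therefore underivable.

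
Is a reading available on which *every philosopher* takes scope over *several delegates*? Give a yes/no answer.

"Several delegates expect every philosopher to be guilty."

*every philosopher* is the subject of an ECM infinitive — the infinitival complement of an ECM verb is not a scope island, so *every philosopher* can raise into the matrix clause.
Nothing blocks QR of the lower DP to a position above the higher one, so inverse scope is available.
The sentence is scopally ambiguous between *several delegates* > *every philosopher* and *every philosopher* > *several delegates*.

Yes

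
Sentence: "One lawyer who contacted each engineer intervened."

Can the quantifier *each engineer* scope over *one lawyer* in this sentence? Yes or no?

No

*each engineer* is embedded in the relative clause *who contacted each engineer*.
A relative clause is a scope island — quantifier raising cannot cross its boundary.
So the wide-scope reading for *each engineer* is blocked.
(Only the surface reading survives: one fixed lawyer with respect to all the relevant engineers.)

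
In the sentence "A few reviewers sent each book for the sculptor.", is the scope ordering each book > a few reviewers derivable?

Yes

*a few reviewers* and *each book* are co-arguments of the matrix verb, with nothing but a clause-internal boundary between them.
With no island boundary between them, the object can take inverse scope over the subject via ordinary QR within the clause.
The sentence is scopally ambiguous between *a few reviewers* > *each book* and *each book* > *a few reviewers*.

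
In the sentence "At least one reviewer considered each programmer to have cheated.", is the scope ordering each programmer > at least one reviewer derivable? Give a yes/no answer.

Yes

The ECM infinitive is scope-transparent — *each programmer* is free to raise above *at least one reviewer*.
With no island boundary between them, the object can take inverse scope over the subject via ordinary QR within the clause.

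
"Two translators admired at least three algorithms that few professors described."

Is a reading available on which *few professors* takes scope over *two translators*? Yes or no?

No

The target quantifier *few professors* is part of the relative clause *that few professors described* modifying *at least three algorithms*.
The relative clause forms an island for QR, so the quantifier is confined to the head noun's restrictor.
So the wide-scope reading for *few professors* is blocked.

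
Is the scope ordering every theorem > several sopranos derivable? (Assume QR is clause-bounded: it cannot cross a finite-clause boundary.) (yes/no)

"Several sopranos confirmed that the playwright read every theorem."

Structurally, *every theorem* is inside the finite complement clause *that the playwright read every theorem*.
Given the clause-boundedness assumption, QR cannot cross the finite CP into the matrix.
*every theorem* is confined to the island and cannot take scope over *several sopranos*.

No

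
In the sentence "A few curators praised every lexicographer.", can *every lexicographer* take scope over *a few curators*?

*every lexicographer* and *a few curators* are in the same minimal clause.
QR within a single clause is free, so the lower quantifier may take scope over the higher one.

Yes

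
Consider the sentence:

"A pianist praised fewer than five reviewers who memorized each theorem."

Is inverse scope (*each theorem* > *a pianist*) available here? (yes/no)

No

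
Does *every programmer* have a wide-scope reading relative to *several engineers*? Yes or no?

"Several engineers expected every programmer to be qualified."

*every programmer* is the subject of an ECM infinitive — the infinitival complement of an ECM verb is not a scope island, so *every programmer* can raise into the matrix clause.
Ordinary QR to a clause-peripheral position gives the wide-scope LF for the lower DP.

Yes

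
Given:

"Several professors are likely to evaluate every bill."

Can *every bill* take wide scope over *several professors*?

Yes

Infinitival complements of raising predicates do not block QR; *every bill* and *several professors* are effectively clausemates.
Since no island is crossed, the inverse ordering is licensed alongside surface scope.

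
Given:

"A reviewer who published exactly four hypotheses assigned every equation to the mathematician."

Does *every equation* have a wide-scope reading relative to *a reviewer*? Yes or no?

Although the sentence contains a relative clause (*who published exactly four hypotheses*), *every equation* is outside it, in the matrix VP.
Ordinary QR to a clause-peripheral position gives the wide-scope LF for the lower DP.
The sentence is scopally ambiguous between *a reviewer* > *every equation* and *every equation* > *a reviewer*.

Yes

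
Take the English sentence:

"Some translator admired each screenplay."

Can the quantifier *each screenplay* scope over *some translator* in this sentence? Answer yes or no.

Yes

*each screenplay* and *some translator* are in the same minimal clause.
Clause-internal QR can adjoin the lower DP above the subject, yielding the inverse reading.
The sentence is scopally ambiguous between *some translator* > *each screenplay* and *each screenplay* > *some translator*.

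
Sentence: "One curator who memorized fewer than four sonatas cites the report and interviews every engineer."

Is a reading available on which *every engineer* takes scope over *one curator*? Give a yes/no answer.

*every engineer* is embedded in one conjunct of the coordinate structure (*interviews every engineer*).
The Coordinate Structure Constraint blocks movement (including QR) out of a single conjunct.
*every engineer* is confined to the island and cannot take scope over *one curator*.
(Only the surface reading survives: one fixed curator with respect to all the relevant engineers.)

No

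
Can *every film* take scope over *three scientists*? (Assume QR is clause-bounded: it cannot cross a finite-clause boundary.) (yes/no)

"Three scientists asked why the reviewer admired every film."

No

Structurally, *every film* is inside the embedded question *why the reviewer admired every film*.
The wh-island constraint blocks QR out of an embedded interrogative.
So *every film* cannot raise high enough to outscope *three scientists*; only the surface ordering *three scientists* > *every film* is available.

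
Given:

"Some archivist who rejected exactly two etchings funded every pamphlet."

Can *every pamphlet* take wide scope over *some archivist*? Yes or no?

Yes

*every pamphlet* sits in the matrix clause, not in the relative clause on *some archivist*.
Since no island is crossed, the inverse ordering is licensed alongside surface scope.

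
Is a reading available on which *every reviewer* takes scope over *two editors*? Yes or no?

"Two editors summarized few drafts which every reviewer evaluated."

The target quantifier *every reviewer* is part of the relative clause *which every reviewer evaluated* modifying *few drafts*.
QR out of a relative clause is ruled out by the relative-clause island constraint.
So the wide-scope reading for *every reviewer* is blocked.

No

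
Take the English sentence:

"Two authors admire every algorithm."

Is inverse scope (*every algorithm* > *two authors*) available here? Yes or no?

*every algorithm* is the matrix object and *two authors* the matrix subject; the two are clausemates.
Clause-internal QR can adjoin the lower DP above the subject, yielding the inverse reading.
The sentence is scopally ambiguous between *two authors* > *every algorithm* and *every algorithm* > *two authors*.

Yes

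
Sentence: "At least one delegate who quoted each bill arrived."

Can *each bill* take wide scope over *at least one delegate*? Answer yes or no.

The target quantifier *each bill* is part of the relative clause *who quoted each bill*.
Relative clauses are scope islands: a quantifier cannot QR out of a relative clause to take scope in the matrix clause.
*each bill* is confined to the island and cannot take scope over *at least one delegate*.

No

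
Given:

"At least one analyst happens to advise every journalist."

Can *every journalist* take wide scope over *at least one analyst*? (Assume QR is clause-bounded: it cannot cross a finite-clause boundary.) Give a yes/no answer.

The matrix predicate is a raising verb, whose infinitival complement is not a scope island — *every journalist* can QR into the matrix clause.
QR within a single clause is free, so the lower quantifier may take scope over the higher one.
The sentence is scopally ambiguous between *at least one analyst* > *every journalist* and *every journalist* > *at least one analyst*.

Yes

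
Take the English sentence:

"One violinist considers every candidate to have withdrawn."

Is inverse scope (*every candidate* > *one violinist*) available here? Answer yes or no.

Yes

*every candidate* is the subject of an ECM infinitive — the infinitival complement of an ECM verb is not a scope island, so *every candidate* can raise into the matrix clause.
Ordinary QR to a clause-peripheral position gives the wide-scope LF for the lower DP.
So *every candidate* > *one violinist* is among the available readings.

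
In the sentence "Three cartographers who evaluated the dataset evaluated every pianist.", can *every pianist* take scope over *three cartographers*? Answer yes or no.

Yes

*every pianist* is a matrix argument; only *three cartographers* is modified by the relative clause *who evaluated the dataset*, so the RC island is irrelevant to the target quantifier.
Since no island is crossed, the inverse ordering is licensed alongside surface scope.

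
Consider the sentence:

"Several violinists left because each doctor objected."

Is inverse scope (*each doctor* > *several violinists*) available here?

No

*each doctor* is embedded in the adjunct clause *because each doctor objected*.
Adverbial clauses are not L-marked, so they are barriers for QR — the quantifier cannot escape the adjunct.
There is no licit LF on which *each doctor* c-commands *several violinists*.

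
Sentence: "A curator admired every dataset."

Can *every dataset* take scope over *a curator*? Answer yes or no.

Yes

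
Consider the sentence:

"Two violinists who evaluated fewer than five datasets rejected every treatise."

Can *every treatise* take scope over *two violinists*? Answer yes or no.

The RC *who evaluated fewer than five datasets* is an island, but *every treatise* is not inside it — it is the matrix object, a clausemate of *two violinists*.
Nothing blocks QR of the lower DP to a position above the higher one, so inverse scope is available.

Yes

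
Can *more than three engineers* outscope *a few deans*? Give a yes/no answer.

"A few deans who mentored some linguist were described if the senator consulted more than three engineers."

No

Structurally, *more than three engineers* is inside the adjunct clause *if the senator consulted more than three engineers*.
Adjunct clauses are scope islands: a quantifier inside an adjunct cannot raise into the matrix clause.
So the wide-scope reading for *more than three engineers* is blocked.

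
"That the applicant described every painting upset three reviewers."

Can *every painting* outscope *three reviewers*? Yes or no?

No

*every painting* sits inside the sentential subject *that the applicant described every painting*.
The subject-island constraint blocks QR out of a clausal subject.
So the wide-scope reading for *every painting* is blocked.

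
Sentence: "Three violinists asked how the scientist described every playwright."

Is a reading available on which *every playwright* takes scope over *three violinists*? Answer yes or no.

No

The target quantifier *every playwright* is part of the embedded question *how the scientist described every playwright*.
Embedded wh-clauses are opaque for QR, so the quantifier stays inside the question.
Hence only narrow scope for *every playwright* (under *three violinists*) survives.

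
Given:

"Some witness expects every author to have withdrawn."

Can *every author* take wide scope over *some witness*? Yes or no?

Yes

This is an ECM construction: *every author* is the infinitival subject, Case-marked by the matrix verb, and the infinitive is transparent for QR.
Nothing blocks QR of the lower DP to a position above the higher one, so inverse scope is available.
The sentence is scopally ambiguous between *some witness* > *every author* and *every author* > *some witness*.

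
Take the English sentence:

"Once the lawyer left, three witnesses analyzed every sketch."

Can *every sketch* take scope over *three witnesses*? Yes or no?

Yes

Although there is an adjunct clause, *every sketch* is in the main clause, not inside the adjunct.
No island intervenes, so both surface and inverse scope are derivable.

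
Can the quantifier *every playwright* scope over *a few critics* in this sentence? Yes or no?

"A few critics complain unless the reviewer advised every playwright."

No

*every playwright* occurs within the adjunct clause *unless the reviewer advised every playwright*.
Adjuncts are opaque for quantifier raising; a quantifier in an adjunct stays inside it.
There is no licit LF on which *every playwright* c-commands *a few critics*.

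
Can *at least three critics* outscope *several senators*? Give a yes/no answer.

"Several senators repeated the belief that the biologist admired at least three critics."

Structurally, *at least three critics* is inside the complex NP *the belief that the biologist admired at least three critics*.
The complex NP is opaque for QR — the quantifier is frozen inside the noun's complement.
*at least three critics* > *several senators* would require crossing that boundary, which is illicit.

No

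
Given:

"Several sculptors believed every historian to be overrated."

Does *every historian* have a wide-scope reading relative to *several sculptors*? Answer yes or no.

Yes

ECM infinitives lack a CP barrier, so *every historian* can QR over the matrix subject *several sculptors*.
Ordinary QR to a clause-peripheral position gives the wide-scope LF for the lower DP.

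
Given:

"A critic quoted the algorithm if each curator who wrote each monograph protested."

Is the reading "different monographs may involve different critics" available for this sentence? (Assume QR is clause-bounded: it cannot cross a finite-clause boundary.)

No

The paraphrase describes the scope ordering *each monograph* > *a critic*.
*each monograph* sits inside the relative clause *who wrote each monograph*, which is itself inside the adjunct *if each curator who wrote each monograph protested*.
Nested islands: the RC island is itself inside an adjunct island, so wide scope is doubly excluded.
So the wide-scope reading for *each monograph* is blocked.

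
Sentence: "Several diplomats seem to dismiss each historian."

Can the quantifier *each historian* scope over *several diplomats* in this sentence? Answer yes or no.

Infinitival complements of raising predicates do not block QR; *each historian* and *several diplomats* are effectively clausemates.
QR within a single clause is free, so the lower quantifier may take scope over the higher one.
So *each historian* > *several diplomats* is among the available readings.

Yes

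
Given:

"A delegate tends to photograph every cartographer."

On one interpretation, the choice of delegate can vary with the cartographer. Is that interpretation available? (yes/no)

Yes

That reading corresponds to *every cartographer* > *a delegate*.
Raising constructions are monoclausal for scope purposes; *every cartographer* is not separated from *a delegate* by any island.
Clause-internal QR can adjoin the lower DP above the subject, yielding the inverse reading.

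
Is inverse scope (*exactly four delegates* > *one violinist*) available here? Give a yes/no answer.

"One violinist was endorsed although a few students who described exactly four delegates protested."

No

The DP *exactly four delegates* is contained in the relative clause *who described exactly four delegates*, which is itself inside the adjunct *although a few students who described exactly four delegates protested*.
Two island boundaries intervene — the relative clause and the adjunct. Either alone would block QR.
So *exactly four delegates* cannot raise high enough to outscope *one violinist*; only the surface ordering *one violinist* > *exactly four delegates* is available.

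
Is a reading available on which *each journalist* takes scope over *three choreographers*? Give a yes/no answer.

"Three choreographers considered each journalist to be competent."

This is an ECM construction: *each journalist* is the infinitival subject, Case-marked by the matrix verb, and the infinitive is transparent for QR.
Ordinary QR to a clause-peripheral position gives the wide-scope LF for the lower DP.
So *each journalist* > *three choreographers* is among the available readings.

Yes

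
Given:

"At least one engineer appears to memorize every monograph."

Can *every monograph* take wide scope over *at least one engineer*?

Raising constructions are monoclausal for scope purposes; *every monograph* is not separated from *at least one engineer* by any island.
Ordinary QR to a clause-peripheral position gives the wide-scope LF for the lower DP.
So *every monograph* > *at least one engineer* is among the available readings.

Yes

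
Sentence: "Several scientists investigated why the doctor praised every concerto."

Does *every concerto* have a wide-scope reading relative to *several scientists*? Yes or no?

The DP *every concerto* is contained in the embedded question *why the doctor praised every concerto*.
QR across an interrogative CP boundary is ruled out as a wh-island violation.
So *every concerto* cannot raise to a position above *several scientists*.

No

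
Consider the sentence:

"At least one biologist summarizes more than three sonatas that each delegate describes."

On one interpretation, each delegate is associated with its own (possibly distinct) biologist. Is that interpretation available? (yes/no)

No

The described interpretation is the *each delegate* > *at least one biologist* scoping.
*each delegate* is embedded in the relative clause *that each delegate describes* modifying *more than three sonatas*.
Relative clauses are scope islands: a quantifier cannot QR out of a relative clause to take scope in the matrix clause.
So the wide-scope reading for *each delegate* is blocked.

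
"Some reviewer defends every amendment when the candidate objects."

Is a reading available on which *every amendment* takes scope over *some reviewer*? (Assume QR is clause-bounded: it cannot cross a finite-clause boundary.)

Yes

The adjunct island is irrelevant here — *every amendment* and *some reviewer* are both in the matrix clause.
No island intervenes, so both surface and inverse scope are derivable.
So *every amendment* > *some reviewer* is among the available readings.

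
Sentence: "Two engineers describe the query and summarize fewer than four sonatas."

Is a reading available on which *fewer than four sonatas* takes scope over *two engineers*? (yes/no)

No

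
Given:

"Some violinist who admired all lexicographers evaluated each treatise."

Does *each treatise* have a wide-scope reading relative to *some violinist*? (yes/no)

Yes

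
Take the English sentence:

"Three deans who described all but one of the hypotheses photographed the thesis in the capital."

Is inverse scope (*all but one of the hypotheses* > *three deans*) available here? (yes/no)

Structurally, *all but one of the hypotheses* is inside the relative clause *who described all but one of the hypotheses*.
Relative clauses are scope islands: a quantifier cannot QR out of a relative clause to take scope in the matrix clause.
So *all but one of the hypotheses* cannot raise high enough to outscope *three deans*; only the surface ordering *three deans* > *all but one of the hypotheses* is available.

No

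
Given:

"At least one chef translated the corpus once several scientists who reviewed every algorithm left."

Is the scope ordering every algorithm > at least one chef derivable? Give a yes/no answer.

No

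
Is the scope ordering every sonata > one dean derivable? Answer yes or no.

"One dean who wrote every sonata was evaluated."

*every sonata* sits inside the relative clause *who wrote every sonata*.
Relative clauses are scope islands: a quantifier cannot QR out of a relative clause to take scope in the matrix clause.
So *every sonata* cannot raise to a position above *one dean*.

No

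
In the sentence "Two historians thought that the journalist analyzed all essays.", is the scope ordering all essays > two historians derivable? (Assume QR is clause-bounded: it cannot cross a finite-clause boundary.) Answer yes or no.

No

The DP *all essays* is contained in the finite complement clause *that the journalist analyzed all essays*.
Given the clause-boundedness assumption, QR cannot cross the finite CP into the matrix.
*all essays* is confined to the island and cannot take scope over *two historians*.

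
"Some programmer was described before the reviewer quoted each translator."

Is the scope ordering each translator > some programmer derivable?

No

*each translator* sits inside the adjunct clause *before the reviewer quoted each translator*.
The adjunct-island constraint bars QR out of an adverbial clause.
So the wide-scope reading for *each translator* is blocked.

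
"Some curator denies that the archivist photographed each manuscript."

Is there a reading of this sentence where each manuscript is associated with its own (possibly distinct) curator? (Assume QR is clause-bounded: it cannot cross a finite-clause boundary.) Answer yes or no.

This is the *each manuscript* > *some curator* reading.
The target quantifier *each manuscript* is part of the finite complement clause *that the archivist photographed each manuscript*.
Given the clause-boundedness assumption, QR cannot cross the finite CP into the matrix.
Hence only narrow scope for *each manuscript* (under *some curator*) survives.
(Only the surface reading survives: one fixed curator with respect to all the relevant manuscripts.)

No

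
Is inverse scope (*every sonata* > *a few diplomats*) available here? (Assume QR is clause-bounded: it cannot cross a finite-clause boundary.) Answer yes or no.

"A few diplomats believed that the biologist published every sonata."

The target quantifier *every sonata* is part of the finite complement clause *that the biologist published every sonata*.
Given the clause-boundedness assumption, QR cannot cross the finite CP into the matrix.
*every sonata* is confined to the island and cannot take scope over *a few diplomats*.

No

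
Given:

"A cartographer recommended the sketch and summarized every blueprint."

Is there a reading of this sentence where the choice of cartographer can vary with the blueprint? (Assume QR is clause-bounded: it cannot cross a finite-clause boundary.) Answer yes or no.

No

The described interpretation is the *every blueprint* > *a cartographer* scoping.
The target quantifier *every blueprint* is part of one conjunct of the coordinate structure (*summarized every blueprint*).
Asymmetric QR out of one conjunct violates the Coordinate Structure Constraint.
*every blueprint* > *a cartographer* would require crossing that boundary, which is illicit.
(Only the surface reading survives: one fixed cartographer with respect to all the relevant blueprints.)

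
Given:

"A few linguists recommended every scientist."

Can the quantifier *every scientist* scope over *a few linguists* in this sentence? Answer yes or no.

Yes

*a few linguists* and *every scientist* are co-arguments of the matrix verb, with nothing but a clause-internal boundary between them.
QR within a single clause is free, so the lower quantifier may take scope over the higher one.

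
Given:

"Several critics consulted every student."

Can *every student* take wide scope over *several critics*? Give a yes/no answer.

Yes

*every student* is the matrix object and *several critics* the matrix subject; the two are clausemates.
Nothing blocks QR of the lower DP to a position above the higher one, so inverse scope is available.
Both orderings are possible: *several critics* > *every student* and *every student* > *several critics*.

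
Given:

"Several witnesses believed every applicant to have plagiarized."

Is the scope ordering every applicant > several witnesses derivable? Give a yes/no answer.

Yes

*every applicant* is an ECM subject; ECM complements are not islands, and the embedded quantifier may take matrix scope.
Nothing blocks QR of the lower DP to a position above the higher one, so inverse scope is available.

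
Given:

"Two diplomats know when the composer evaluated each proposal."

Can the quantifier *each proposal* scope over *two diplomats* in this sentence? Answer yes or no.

No

*each proposal* is embedded in the embedded question *when the composer evaluated each proposal*.
QR across an interrogative CP boundary is ruled out as a wh-island violation.
*each proposal* > *two diplomats* would require crossing that boundary, which is illicit.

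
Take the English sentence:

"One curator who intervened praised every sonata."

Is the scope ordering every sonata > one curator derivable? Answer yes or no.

Yes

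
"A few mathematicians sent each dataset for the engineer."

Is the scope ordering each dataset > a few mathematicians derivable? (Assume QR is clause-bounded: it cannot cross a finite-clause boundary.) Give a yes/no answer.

Yes

Both DPs are arguments of the same predicate; there is no clause or island boundary between them.
No island intervenes, so both surface and inverse scope are derivable.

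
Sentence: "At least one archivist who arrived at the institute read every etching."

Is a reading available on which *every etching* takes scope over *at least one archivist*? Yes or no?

The relative clause *who arrived at the institute* modifies *at least one archivist*, but *every etching* is not inside that relative clause — it is an argument of the matrix verb.
QR within a single clause is free, so the lower quantifier may take scope over the higher one.

Yes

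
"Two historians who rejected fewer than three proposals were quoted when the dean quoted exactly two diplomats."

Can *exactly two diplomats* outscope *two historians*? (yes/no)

*exactly two diplomats* sits inside the adjunct clause *when the dean quoted exactly two diplomats*.
Scope out of an adjunct clause is unavailable: QR respects the adjunct-island constraint.
So the wide-scope reading for *exactly two diplomats* is blocked.

No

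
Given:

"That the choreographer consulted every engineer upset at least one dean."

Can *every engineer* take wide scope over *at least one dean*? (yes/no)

No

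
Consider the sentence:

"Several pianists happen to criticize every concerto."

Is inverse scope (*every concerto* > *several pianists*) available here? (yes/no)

Yes

Infinitival complements of raising predicates do not block QR; *every concerto* and *several pianists* are effectively clausemates.
Since no island is crossed, the inverse ordering is licensed alongside surface scope.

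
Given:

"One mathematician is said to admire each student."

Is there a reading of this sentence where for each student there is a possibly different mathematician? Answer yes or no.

Yes

The described interpretation is the *each student* > *one mathematician* scoping.
Infinitival complements of raising predicates do not block QR; *each student* and *one mathematician* are effectively clausemates.
Nothing blocks QR of the lower DP to a position above the higher one, so inverse scope is available.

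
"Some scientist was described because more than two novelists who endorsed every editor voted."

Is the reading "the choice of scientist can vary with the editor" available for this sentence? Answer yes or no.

The paraphrase describes the scope ordering *every editor* > *some scientist*.
*every editor* sits inside the relative clause *who endorsed every editor*, which is itself inside the adjunct *because more than two novelists who endorsed every editor voted*.
Even if one barrier were somehow void, the other would still block QR.
The inverse ordering *every editor* > *some scientist* is therefore underivable.

No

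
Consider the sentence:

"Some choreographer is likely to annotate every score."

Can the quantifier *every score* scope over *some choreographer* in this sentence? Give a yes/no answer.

Yes

Raising constructions are monoclausal for scope purposes; *every score* is not separated from *some choreographer* by any island.
Ordinary QR to a clause-peripheral position gives the wide-scope LF for the lower DP.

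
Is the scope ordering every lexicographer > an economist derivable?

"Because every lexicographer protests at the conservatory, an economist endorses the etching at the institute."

*every lexicographer* is embedded in the adjunct clause *because every lexicographer protests at the conservatory*.
Scope out of an adjunct clause is unavailable: QR respects the adjunct-island constraint.
The ordering *every lexicographer* > *an economist* is therefore underivable.

No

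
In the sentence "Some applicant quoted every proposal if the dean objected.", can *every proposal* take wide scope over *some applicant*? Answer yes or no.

Yes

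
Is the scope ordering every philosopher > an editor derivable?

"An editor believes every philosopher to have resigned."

ECM infinitives lack a CP barrier, so *every philosopher* can QR over the matrix subject *an editor*.
Nothing blocks QR of the lower DP to a position above the higher one, so inverse scope is available.

Yes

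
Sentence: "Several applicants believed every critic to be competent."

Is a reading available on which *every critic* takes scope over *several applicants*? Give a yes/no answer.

Yes

*every critic* is an ECM subject; ECM complements are not islands, and the embedded quantifier may take matrix scope.
Nothing blocks QR of the lower DP to a position above the higher one, so inverse scope is available.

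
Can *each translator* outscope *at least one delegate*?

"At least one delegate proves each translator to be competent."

Yes

*each translator* is the subject of an ECM infinitive — the infinitival complement of an ECM verb is not a scope island, so *each translator* can raise into the matrix clause.
Clause-internal QR can adjoin the lower DP above the subject, yielding the inverse reading.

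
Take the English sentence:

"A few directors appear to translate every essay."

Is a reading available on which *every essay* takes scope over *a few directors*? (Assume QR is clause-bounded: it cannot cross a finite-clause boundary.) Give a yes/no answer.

The matrix predicate is a raising verb, whose infinitival complement is not a scope island — *every essay* can QR into the matrix clause.
Nothing blocks QR of the lower DP to a position above the higher one, so inverse scope is available.

Yes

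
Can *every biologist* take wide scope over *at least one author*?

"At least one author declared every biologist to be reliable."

Yes

ECM infinitives lack a CP barrier, so *every biologist* can QR over the matrix subject *at least one author*.
No island intervenes, so both surface and inverse scope are derivable.
The sentence is scopally ambiguous between *at least one author* > *every biologist* and *every biologist* > *at least one author*.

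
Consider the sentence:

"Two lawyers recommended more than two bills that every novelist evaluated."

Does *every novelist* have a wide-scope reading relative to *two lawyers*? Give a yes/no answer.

The target quantifier *every novelist* is part of the relative clause *that every novelist evaluated* modifying *more than two bills*.
Relative clauses block scope extraction: QR cannot target a position outside the modified NP.
So *every novelist* cannot raise high enough to outscope *two lawyers*; only the surface ordering *two lawyers* > *every novelist* is available.

No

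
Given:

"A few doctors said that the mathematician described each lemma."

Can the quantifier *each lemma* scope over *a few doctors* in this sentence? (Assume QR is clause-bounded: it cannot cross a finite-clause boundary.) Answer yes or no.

No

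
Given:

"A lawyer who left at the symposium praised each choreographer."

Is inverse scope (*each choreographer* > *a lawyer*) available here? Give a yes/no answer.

Yes

*each choreographer* sits in the matrix clause, not in the relative clause on *a lawyer*.
Since no island is crossed, the inverse ordering is licensed alongside surface scope.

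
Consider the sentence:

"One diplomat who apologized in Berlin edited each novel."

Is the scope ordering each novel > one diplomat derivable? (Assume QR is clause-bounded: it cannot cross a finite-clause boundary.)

*each novel* is a matrix argument; only *one diplomat* is modified by the relative clause *who apologized in Berlin*, so the RC island is irrelevant to the target quantifier.
Nothing blocks QR of the lower DP to a position above the higher one, so inverse scope is available.

Yes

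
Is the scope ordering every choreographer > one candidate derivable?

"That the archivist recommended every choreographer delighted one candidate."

The DP *every choreographer* is contained in the sentential subject *that the archivist recommended every choreographer*.
The subject-island constraint blocks QR out of a clausal subject.
There is no licit LF on which *every choreographer* c-commands *one candidate*.

No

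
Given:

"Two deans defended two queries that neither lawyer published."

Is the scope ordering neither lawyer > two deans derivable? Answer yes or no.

No

*neither lawyer* is embedded in the relative clause *that neither lawyer published* modifying *two queries*.
Relative clauses are scope islands: a quantifier cannot QR out of a relative clause to take scope in the matrix clause.
*neither lawyer* is confined to the island and cannot take scope over *two deans*.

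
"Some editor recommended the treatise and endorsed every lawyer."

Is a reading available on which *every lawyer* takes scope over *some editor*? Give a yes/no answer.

No

Structurally, *every lawyer* is inside one conjunct of the coordinate structure (*endorsed every lawyer*).
QR out of a conjunct would have to apply non-ATB, which the CSC forbids.
Hence only narrow scope for *every lawyer* (under *some editor*) survives.
(Only the surface reading survives: one fixed editor with respect to all the relevant lawyers.)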